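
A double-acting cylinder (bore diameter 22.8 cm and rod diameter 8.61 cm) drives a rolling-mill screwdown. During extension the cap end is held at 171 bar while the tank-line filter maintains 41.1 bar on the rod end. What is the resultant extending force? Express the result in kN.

Cap-side area A_cap = π/4 × (22.8 cm)² = 408.3 cm^2
Rod-side annular area A_ann = π/4 × (22.8² − 8.61²) = 350.1 cm^2
Net thrust = P_cap·A_cap − P_rod·A_ann = 698.2 kN − 143.9 kN

F ≈ 554 kN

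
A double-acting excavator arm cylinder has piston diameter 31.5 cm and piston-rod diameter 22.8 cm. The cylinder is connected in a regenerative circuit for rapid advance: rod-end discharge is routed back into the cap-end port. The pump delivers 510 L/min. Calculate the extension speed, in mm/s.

In regeneration the rod-end outflow joins the pump flow into the cap end, so the net volume the pump must supply per unit advance equals the rod cross-section area.
Rod cross-section A_rod = π/4 × (22.8 cm)² = 408.3 cm^2
v = Q_pump / A_rod

v ≈ 208 mm/s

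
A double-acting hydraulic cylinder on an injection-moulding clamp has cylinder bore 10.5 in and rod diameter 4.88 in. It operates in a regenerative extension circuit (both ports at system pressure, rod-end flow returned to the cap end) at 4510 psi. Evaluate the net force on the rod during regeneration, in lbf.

F ≈ 84400 lbf

With equal pressure on both faces, forces on the annular region cancel; the net push is pressure × rod cross-section.
Rod cross-section A_rod = π/4 × (4.88 in)² = 18.70 in^2
F = P × A_rod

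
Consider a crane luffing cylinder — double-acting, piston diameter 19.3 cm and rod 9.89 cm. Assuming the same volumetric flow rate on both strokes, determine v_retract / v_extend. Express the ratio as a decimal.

Cap-side area A_cap = π/4 × (19.3 cm)² = 292.6 cm^2
Rod-side annular area A_ann = π/4 × (19.3² − 9.89²) = 215.7 cm^2
For equal Q, v ∝ 1/A, so v_ret/v_ext = A_cap/A_ann.

v_ret/v_ext ≈ 1.36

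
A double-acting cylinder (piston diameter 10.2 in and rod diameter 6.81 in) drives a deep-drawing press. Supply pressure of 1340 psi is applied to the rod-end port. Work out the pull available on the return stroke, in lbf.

F ≈ 60700 lbf

Rod-side annular area A_ann = π/4 × (10.2² − 6.81²) = 45.29 in^2
On retraction the pressure acts on the annular area (bore minus rod).
F = P × A_ann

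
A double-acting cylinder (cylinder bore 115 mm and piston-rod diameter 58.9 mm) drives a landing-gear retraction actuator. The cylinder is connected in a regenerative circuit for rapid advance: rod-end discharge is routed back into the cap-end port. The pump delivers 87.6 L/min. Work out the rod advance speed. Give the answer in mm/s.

In regeneration the rod-end outflow joins the pump flow into the cap end, so the net volume the pump must supply per unit advance equals the rod cross-section area.
Rod cross-section A_rod = π/4 × (58.9 mm)² = 2725 mm^2
v = Q_pump / A_rod

v ≈ 536 mm/s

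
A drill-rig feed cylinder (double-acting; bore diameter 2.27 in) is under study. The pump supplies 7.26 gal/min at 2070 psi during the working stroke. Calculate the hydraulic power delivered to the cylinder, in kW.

Hydraulic power = P × Q

W ≈ 6.54 kW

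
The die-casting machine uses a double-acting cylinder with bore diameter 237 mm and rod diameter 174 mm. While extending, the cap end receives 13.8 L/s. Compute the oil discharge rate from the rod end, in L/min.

Cap-side area A_cap = π/4 × (237 mm)² = 44120 mm^2
Rod-side annular area A_ann = π/4 × (237² − 174²) = 20340 mm^2
Piston speed v = Q_in/A_cap; rod-end outflow Q_out = v × A_ann = Q_in × A_ann/A_cap.

Q_out ≈ 382 L/min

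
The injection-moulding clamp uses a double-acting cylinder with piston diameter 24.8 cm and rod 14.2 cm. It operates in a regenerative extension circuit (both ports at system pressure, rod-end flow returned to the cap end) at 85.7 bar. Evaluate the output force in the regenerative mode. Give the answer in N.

F ≈ 1.36e5 N

With equal pressure on both faces, forces on the annular region cancel; the net push is pressure × rod cross-section.
Rod cross-section A_rod = π/4 × (14.2 cm)² = 158.4 cm^2
F = P × A_rod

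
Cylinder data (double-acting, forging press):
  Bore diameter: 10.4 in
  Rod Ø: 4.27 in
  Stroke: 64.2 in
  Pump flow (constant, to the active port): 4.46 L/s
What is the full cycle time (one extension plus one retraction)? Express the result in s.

Cap-side area A_cap = π/4 × (10.4 in)² = 84.95 in^2
Rod-side annular area A_ann = π/4 × (10.4² − 4.27²) = 70.63 in^2
t_ext = A_cap·L/Q = 20.04 s
t_ret = A_ann·L/Q = 16.66 s
t_cycle = t_ext + t_ret

t ≈ 36.7 s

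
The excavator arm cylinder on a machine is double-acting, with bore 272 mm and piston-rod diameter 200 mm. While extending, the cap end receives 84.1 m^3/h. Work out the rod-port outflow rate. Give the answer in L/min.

Q_out ≈ 644 L/min

Cap-side area A_cap = π/4 × (272 mm)² = 58110 mm^2
Rod-side annular area A_ann = π/4 × (272² − 200²) = 26690 mm^2
Piston speed v = Q_in/A_cap; rod-end outflow Q_out = v × A_ann = Q_in × A_ann/A_cap.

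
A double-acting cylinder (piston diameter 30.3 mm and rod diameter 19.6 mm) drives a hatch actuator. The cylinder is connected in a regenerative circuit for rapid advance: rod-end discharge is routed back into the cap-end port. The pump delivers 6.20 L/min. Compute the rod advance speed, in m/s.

v ≈ 0.342 m/s

In regeneration the rod-end outflow joins the pump flow into the cap end, so the net volume the pump must supply per unit advance equals the rod cross-section area.
Rod cross-section A_rod = π/4 × (19.6 mm)² = 301.7 mm^2
v = Q_pump / A_rod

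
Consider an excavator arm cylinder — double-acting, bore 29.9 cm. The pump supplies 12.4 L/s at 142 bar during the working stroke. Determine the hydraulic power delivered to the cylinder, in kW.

Hydraulic power = P × Q

W ≈ 176 kW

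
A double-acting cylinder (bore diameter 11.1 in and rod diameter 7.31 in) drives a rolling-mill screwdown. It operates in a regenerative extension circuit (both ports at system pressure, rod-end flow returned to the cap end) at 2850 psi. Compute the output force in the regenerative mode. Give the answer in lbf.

F ≈ 1.20e5 lbf

With equal pressure on both faces, forces on the annular region cancel; the net push is pressure × rod cross-section.
Rod cross-section A_rod = π/4 × (7.31 in)² = 41.97 in^2
F = P × A_rod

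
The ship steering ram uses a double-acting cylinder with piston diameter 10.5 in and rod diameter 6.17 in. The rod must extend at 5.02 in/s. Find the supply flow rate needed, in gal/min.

Q ≈ 113 gal/min

Cap-side area A_cap = π/4 × (10.5 in)² = 86.59 in^2
Q = A × v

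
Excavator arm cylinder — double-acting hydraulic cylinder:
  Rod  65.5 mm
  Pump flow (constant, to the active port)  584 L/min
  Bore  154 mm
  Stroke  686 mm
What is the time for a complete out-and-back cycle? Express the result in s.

Cap-side area A_cap = π/4 × (154 mm)² = 18630 mm^2
Rod-side annular area A_ann = π/4 × (154² − 65.5²) = 15260 mm^2
t_ext = A_cap·L/Q = 1.313 s
t_ret = A_ann·L/Q = 1.075 s
t_cycle = t_ext + t_ret

t ≈ 2.39 s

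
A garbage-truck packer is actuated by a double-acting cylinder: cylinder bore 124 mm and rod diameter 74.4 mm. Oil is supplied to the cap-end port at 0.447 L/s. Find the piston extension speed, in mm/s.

v ≈ 37.0 mm/s

Cap-side area A_cap = π/4 × (124 mm)² = 12080 mm^2
v = Q / A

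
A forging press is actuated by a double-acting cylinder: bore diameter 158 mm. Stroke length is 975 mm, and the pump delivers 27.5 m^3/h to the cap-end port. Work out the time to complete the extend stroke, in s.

t ≈ 2.50 s

Cap-side area A_cap = π/4 × (158 mm)² = 19610 mm^2
Swept volume V = A × L; t = V / Q = A·L / Q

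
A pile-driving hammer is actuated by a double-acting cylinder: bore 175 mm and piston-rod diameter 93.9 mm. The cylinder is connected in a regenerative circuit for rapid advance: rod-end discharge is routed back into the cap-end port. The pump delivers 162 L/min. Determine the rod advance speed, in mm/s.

In regeneration the rod-end outflow joins the pump flow into the cap end, so the net volume the pump must supply per unit advance equals the rod cross-section area.
Rod cross-section A_rod = π/4 × (93.9 mm)² = 6925 mm^2
v = Q_pump / A_rod

v ≈ 390 mm/s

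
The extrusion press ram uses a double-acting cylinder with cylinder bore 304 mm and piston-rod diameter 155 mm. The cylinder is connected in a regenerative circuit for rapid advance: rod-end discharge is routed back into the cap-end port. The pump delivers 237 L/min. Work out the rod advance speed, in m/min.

In regeneration the rod-end outflow joins the pump flow into the cap end, so the net volume the pump must supply per unit advance equals the rod cross-section area.
Rod cross-section A_rod = π/4 × (155 mm)² = 18870 mm^2
v = Q_pump / A_rod

v ≈ 12.6 m/min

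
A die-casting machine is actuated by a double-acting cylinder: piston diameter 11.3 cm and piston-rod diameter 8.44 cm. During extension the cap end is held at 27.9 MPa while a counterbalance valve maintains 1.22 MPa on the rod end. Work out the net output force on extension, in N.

Cap-side area A_cap = π/4 × (11.3 cm)² = 100.3 cm^2
Rod-side annular area A_ann = π/4 × (11.3² − 8.44²) = 44.34 cm^2
Net thrust = P_cap·A_cap − P_rod·A_ann = 2.798e5 N − 5410 N

F ≈ 2.74e5 N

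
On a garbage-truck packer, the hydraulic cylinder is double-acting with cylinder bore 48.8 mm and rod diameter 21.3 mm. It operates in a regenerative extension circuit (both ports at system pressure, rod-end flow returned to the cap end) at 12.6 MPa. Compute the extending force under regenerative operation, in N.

With equal pressure on both faces, forces on the annular region cancel; the net push is pressure × rod cross-section.
Rod cross-section A_rod = π/4 × (21.3 mm)² = 356.3 mm^2
F = P × A_rod

F ≈ 4490 N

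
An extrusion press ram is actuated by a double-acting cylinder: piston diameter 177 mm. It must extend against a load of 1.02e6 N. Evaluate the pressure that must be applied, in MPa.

P ≈ 41.5 MPa

Cap-side area A_cap = π/4 × (177 mm)² = 24610 mm^2
P = F / A = 1.02e6 N / A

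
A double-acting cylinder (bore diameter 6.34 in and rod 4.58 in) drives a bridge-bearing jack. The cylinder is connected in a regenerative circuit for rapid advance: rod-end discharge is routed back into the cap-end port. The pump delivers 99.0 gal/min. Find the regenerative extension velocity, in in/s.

v ≈ 23.1 in/s

In regeneration the rod-end outflow joins the pump flow into the cap end, so the net volume the pump must supply per unit advance equals the rod cross-section area.
Rod cross-section A_rod = π/4 × (4.58 in)² = 16.47 in^2
v = Q_pump / A_rod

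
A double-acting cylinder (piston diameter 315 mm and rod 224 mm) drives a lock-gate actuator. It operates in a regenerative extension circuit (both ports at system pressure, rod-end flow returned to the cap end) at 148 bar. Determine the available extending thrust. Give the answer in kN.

F ≈ 583 kN

With equal pressure on both faces, forces on the annular region cancel; the net push is pressure × rod cross-section.
Rod cross-section A_rod = π/4 × (224 mm)² = 39410 mm^2
F = P × A_rod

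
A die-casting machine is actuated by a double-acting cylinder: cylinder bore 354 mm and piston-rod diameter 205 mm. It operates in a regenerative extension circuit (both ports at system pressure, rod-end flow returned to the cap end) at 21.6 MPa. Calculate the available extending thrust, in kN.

With equal pressure on both faces, forces on the annular region cancel; the net push is pressure × rod cross-section.
Rod cross-section A_rod = π/4 × (205 mm)² = 33010 mm^2
F = P × A_rod

F ≈ 713 kN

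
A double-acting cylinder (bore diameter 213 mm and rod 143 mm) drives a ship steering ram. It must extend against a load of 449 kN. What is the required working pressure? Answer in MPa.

P ≈ 12.6 MPa

Cap-side area A_cap = π/4 × (213 mm)² = 35630 mm^2
P = F / A = 449 kN / A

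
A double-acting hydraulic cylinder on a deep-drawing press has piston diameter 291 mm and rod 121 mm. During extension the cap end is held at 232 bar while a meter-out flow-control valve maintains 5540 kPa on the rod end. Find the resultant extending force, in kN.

F ≈ 1240 kN

Cap-side area A_cap = π/4 × (291 mm)² = 66510 mm^2
Rod-side annular area A_ann = π/4 × (291² − 121²) = 55010 mm^2
Net thrust = P_cap·A_cap − P_rod·A_ann = 1543 kN − 304.8 kN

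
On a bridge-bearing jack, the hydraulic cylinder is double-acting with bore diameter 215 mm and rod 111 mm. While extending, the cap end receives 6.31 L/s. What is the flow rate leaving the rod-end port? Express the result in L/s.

Cap-side area A_cap = π/4 × (215 mm)² = 36310 mm^2
Rod-side annular area A_ann = π/4 × (215² − 111²) = 26630 mm^2
Piston speed v = Q_in/A_cap; rod-end outflow Q_out = v × A_ann = Q_in × A_ann/A_cap.

Q_out ≈ 4.63 L/s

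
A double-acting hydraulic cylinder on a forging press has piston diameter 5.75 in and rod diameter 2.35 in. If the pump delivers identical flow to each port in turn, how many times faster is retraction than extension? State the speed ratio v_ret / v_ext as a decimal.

v_ret/v_ext ≈ 1.20

Cap-side area A_cap = π/4 × (5.75 in)² = 25.97 in^2
Rod-side annular area A_ann = π/4 × (5.75² − 2.35²) = 21.63 in^2
For equal Q, v ∝ 1/A, so v_ret/v_ext = A_cap/A_ann.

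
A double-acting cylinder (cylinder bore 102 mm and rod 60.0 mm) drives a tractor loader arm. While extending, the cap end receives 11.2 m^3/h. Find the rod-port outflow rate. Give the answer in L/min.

Cap-side area A_cap = π/4 × (102 mm)² = 8171 mm^2
Rod-side annular area A_ann = π/4 × (102² − 60.0²) = 5344 mm^2
Piston speed v = Q_in/A_cap; rod-end outflow Q_out = v × A_ann = Q_in × A_ann/A_cap.

Q_out ≈ 122 L/min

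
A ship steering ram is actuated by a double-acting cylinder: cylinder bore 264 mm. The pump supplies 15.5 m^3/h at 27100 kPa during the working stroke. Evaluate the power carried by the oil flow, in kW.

Hydraulic power = P × Q

W ≈ 117 kW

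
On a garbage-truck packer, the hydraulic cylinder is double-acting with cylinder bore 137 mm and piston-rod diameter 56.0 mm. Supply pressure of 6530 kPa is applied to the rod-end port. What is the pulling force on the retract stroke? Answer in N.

Rod-side annular area A_ann = π/4 × (137² − 56.0²) = 12280 mm^2
On retraction the pressure acts on the annular area (bore minus rod).
F = P × A_ann

F ≈ 80200 N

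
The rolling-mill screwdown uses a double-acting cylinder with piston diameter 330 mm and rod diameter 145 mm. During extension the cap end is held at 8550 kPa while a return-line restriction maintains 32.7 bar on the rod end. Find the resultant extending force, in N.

Cap-side area A_cap = π/4 × (330 mm)² = 85530 mm^2
Rod-side annular area A_ann = π/4 × (330² − 145²) = 69020 mm^2
Net thrust = P_cap·A_cap − P_rod·A_ann = 7.313e5 N − 2.257e5 N

F ≈ 5.06e5 N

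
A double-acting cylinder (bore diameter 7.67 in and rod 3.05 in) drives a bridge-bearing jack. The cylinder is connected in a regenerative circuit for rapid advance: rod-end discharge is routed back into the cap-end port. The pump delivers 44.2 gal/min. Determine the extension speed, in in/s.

In regeneration the rod-end outflow joins the pump flow into the cap end, so the net volume the pump must supply per unit advance equals the rod cross-section area.
Rod cross-section A_rod = π/4 × (3.05 in)² = 7.306 in^2
v = Q_pump / A_rod

v ≈ 23.3 in/s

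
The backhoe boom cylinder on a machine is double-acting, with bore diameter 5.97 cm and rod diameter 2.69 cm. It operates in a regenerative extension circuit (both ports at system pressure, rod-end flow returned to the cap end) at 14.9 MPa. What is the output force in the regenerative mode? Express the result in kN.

F ≈ 8.47 kN

With equal pressure on both faces, forces on the annular region cancel; the net push is pressure × rod cross-section.
Rod cross-section A_rod = π/4 × (2.69 cm)² = 5.683 cm^2
F = P × A_rod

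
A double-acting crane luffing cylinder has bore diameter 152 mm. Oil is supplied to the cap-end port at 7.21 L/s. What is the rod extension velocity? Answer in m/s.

Cap-side area A_cap = π/4 × (152 mm)² = 18150 mm^2
v = Q / A

v ≈ 0.397 m/s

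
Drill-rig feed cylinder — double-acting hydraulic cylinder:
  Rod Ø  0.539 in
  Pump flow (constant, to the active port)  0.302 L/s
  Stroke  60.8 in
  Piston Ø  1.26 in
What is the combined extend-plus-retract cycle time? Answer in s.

Cap-side area A_cap = π/4 × (1.26 in)² = 1.247 in^2
Rod-side annular area A_ann = π/4 × (1.26² − 0.539²) = 1.019 in^2
t_ext = A_cap·L/Q = 4.114 s
t_ret = A_ann·L/Q = 3.361 s
t_cycle = t_ext + t_ret

t ≈ 7.47 s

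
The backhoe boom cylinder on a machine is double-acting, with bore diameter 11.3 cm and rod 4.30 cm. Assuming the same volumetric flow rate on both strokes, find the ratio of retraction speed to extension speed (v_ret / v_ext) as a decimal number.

Cap-side area A_cap = π/4 × (11.3 cm)² = 100.3 cm^2
Rod-side annular area A_ann = π/4 × (11.3² − 4.30²) = 85.77 cm^2
For equal Q, v ∝ 1/A, so v_ret/v_ext = A_cap/A_ann.

v_ret/v_ext ≈ 1.17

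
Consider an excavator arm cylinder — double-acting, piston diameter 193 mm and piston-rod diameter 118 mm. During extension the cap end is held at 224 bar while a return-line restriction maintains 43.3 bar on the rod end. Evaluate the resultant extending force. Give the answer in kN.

Cap-side area A_cap = π/4 × (193 mm)² = 29260 mm^2
Rod-side annular area A_ann = π/4 × (193² − 118²) = 18320 mm^2
Net thrust = P_cap·A_cap − P_rod·A_ann = 655.3 kN − 79.32 kN

F ≈ 576 kN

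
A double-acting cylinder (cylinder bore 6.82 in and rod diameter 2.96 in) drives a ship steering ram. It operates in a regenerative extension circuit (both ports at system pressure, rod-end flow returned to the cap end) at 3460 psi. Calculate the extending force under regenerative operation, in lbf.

With equal pressure on both faces, forces on the annular region cancel; the net push is pressure × rod cross-section.
Rod cross-section A_rod = π/4 × (2.96 in)² = 6.881 in^2
F = P × A_rod

F ≈ 23800 lbf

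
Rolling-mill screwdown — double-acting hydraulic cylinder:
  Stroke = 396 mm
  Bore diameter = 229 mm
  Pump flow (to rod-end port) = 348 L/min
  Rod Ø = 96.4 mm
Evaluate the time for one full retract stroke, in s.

Rod-side annular area A_ann = π/4 × (229² − 96.4²) = 33890 mm^2
Swept volume V = A × L; t = V / Q = A·L / Q

t ≈ 2.31 s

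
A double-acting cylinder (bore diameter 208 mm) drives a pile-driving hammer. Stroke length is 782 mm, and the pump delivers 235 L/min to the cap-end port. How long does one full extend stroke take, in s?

Cap-side area A_cap = π/4 × (208 mm)² = 33980 mm^2
Swept volume V = A × L; t = V / Q = A·L / Q

t ≈ 6.78 s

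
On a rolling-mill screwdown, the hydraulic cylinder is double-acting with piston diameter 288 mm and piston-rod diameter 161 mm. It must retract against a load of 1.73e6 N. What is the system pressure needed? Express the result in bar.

Rod-side annular area A_ann = π/4 × (288² − 161²) = 44790 mm^2
Retraction: pressure acts on the annular area.
P = F / A = 1.73e6 N / A

P ≈ 386 bar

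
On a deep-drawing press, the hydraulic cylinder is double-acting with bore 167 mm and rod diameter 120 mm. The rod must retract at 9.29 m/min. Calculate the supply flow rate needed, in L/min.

Rod-side annular area A_ann = π/4 × (167² − 120²) = 10590 mm^2
Q = A × v

Q ≈ 98.4 L/min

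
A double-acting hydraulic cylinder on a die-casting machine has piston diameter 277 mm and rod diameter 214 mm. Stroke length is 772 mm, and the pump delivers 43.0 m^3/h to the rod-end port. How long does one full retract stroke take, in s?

Rod-side annular area A_ann = π/4 × (277² − 214²) = 24290 mm^2
Swept volume V = A × L; t = V / Q = A·L / Q

t ≈ 1.57 s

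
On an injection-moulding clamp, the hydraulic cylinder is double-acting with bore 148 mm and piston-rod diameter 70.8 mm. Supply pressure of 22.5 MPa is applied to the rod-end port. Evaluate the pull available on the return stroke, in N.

Rod-side annular area A_ann = π/4 × (148² − 70.8²) = 13270 mm^2
On retraction the pressure acts on the annular area (bore minus rod).
F = P × A_ann

F ≈ 2.98e5 N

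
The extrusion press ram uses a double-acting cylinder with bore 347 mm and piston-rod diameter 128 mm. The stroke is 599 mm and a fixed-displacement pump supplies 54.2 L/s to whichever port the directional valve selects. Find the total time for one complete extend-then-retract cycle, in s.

Cap-side area A_cap = π/4 × (347 mm)² = 94570 mm^2
Rod-side annular area A_ann = π/4 × (347² − 128²) = 81700 mm^2
t_ext = A_cap·L/Q = 1.045 s
t_ret = A_ann·L/Q = 0.9029 s
t_cycle = t_ext + t_ret

t ≈ 1.95 s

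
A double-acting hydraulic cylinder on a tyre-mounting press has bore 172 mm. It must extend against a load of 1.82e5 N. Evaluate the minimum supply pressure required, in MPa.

Cap-side area A_cap = π/4 × (172 mm)² = 23240 mm^2
P = F / A = 1.82e5 N / A

P ≈ 7.83 MPa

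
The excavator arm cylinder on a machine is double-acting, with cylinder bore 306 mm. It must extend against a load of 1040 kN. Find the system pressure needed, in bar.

Cap-side area A_cap = π/4 × (306 mm)² = 73540 mm^2
P = F / A = 1040 kN / A

P ≈ 141 bar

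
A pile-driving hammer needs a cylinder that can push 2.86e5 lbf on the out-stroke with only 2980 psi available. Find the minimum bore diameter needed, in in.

Extension force acts on the full piston face: F = P × (π/4)D².
D = √(4F / (πP)) = √(4 × 2.86e5 lbf / (π × 2980 psi))

D ≈ 11.1 in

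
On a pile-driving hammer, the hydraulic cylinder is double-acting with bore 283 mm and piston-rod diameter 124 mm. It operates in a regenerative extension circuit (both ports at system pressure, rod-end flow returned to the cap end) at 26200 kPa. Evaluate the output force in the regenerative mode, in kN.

With equal pressure on both faces, forces on the annular region cancel; the net push is pressure × rod cross-section.
Rod cross-section A_rod = π/4 × (124 mm)² = 12080 mm^2
F = P × A_rod

F ≈ 316 kN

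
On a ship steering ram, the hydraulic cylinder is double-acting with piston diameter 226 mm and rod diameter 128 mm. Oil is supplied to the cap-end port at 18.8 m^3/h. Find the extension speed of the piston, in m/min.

Cap-side area A_cap = π/4 × (226 mm)² = 40110 mm^2
v = Q / A

v ≈ 7.81 m/min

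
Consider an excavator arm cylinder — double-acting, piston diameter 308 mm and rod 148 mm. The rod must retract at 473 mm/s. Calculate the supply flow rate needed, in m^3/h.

Q ≈ 97.6 m^3/h

Rod-side annular area A_ann = π/4 × (308² − 148²) = 57300 mm^2
Q = A × v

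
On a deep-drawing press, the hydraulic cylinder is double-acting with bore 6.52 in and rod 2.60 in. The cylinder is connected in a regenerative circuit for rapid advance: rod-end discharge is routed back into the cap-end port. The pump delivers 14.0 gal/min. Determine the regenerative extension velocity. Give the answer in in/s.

In regeneration the rod-end outflow joins the pump flow into the cap end, so the net volume the pump must supply per unit advance equals the rod cross-section area.
Rod cross-section A_rod = π/4 × (2.60 in)² = 5.309 in^2
v = Q_pump / A_rod

v ≈ 10.2 in/s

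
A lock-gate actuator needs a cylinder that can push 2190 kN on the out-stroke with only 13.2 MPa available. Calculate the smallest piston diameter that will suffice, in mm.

D ≈ 460 mm

Extension force acts on the full piston face: F = P × (π/4)D².
D = √(4F / (πP)) = √(4 × 2190 kN / (π × 13.2 MPa))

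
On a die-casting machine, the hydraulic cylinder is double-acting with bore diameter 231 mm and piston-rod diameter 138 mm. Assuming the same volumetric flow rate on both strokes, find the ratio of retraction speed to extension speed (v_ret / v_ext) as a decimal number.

Cap-side area A_cap = π/4 × (231 mm)² = 41910 mm^2
Rod-side annular area A_ann = π/4 × (231² − 138²) = 26950 mm^2
For equal Q, v ∝ 1/A, so v_ret/v_ext = A_cap/A_ann.

v_ret/v_ext ≈ 1.55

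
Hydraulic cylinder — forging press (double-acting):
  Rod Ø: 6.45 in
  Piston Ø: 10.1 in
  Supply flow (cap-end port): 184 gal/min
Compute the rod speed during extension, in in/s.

Cap-side area A_cap = π/4 × (10.1 in)² = 80.12 in^2
v = Q / A

v ≈ 8.84 in/s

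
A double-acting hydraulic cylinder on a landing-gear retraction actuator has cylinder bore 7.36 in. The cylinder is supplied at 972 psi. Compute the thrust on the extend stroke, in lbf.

Cap-side area A_cap = π/4 × (7.36 in)² = 42.54 in^2
F = P × A_cap = 972 psi × A_cap

F ≈ 41400 lbf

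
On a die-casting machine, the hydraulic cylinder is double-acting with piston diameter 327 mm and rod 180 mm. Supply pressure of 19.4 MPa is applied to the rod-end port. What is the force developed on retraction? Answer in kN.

Rod-side annular area A_ann = π/4 × (327² − 180²) = 58530 mm^2
On retraction the pressure acts on the annular area (bore minus rod).
F = P × A_ann

F ≈ 1140 kN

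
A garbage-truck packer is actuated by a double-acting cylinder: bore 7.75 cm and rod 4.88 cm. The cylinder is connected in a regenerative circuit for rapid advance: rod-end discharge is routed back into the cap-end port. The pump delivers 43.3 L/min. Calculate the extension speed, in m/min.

In regeneration the rod-end outflow joins the pump flow into the cap end, so the net volume the pump must supply per unit advance equals the rod cross-section area.
Rod cross-section A_rod = π/4 × (4.88 cm)² = 18.70 cm^2
v = Q_pump / A_rod

v ≈ 23.2 m/min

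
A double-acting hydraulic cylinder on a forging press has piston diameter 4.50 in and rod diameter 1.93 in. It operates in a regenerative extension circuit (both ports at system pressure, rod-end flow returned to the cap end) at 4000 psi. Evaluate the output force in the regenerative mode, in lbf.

F ≈ 11700 lbf

With equal pressure on both faces, forces on the annular region cancel; the net push is pressure × rod cross-section.
Rod cross-section A_rod = π/4 × (1.93 in)² = 2.926 in^2
F = P × A_rod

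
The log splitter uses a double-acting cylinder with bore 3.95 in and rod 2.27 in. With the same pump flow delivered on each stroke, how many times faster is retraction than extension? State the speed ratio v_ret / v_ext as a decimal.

v_ret/v_ext ≈ 1.49

Cap-side area A_cap = π/4 × (3.95 in)² = 12.25 in^2
Rod-side annular area A_ann = π/4 × (3.95² − 2.27²) = 8.207 in^2
For equal Q, v ∝ 1/A, so v_ret/v_ext = A_cap/A_ann.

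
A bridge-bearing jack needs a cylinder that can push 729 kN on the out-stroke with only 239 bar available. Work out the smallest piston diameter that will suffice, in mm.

Extension force acts on the full piston face: F = P × (π/4)D².
D = √(4F / (πP)) = √(4 × 729 kN / (π × 239 bar))

D ≈ 197 mm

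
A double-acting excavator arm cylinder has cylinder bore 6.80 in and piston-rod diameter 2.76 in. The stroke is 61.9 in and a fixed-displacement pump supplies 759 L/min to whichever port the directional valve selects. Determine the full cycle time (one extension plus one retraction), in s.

t ≈ 5.34 s

Cap-side area A_cap = π/4 × (6.80 in)² = 36.32 in^2
Rod-side annular area A_ann = π/4 × (6.80² − 2.76²) = 30.33 in^2
t_ext = A_cap·L/Q = 2.912 s
t_ret = A_ann·L/Q = 2.432 s
t_cycle = t_ext + t_ret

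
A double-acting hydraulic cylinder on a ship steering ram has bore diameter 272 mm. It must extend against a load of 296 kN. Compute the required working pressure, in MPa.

P ≈ 5.09 MPa

Cap-side area A_cap = π/4 × (272 mm)² = 58110 mm^2
P = F / A = 296 kN / A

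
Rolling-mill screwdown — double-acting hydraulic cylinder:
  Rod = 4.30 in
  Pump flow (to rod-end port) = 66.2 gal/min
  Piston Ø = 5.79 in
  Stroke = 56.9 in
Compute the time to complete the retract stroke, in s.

Rod-side annular area A_ann = π/4 × (5.79² − 4.30²) = 11.81 in^2
Swept volume V = A × L; t = V / Q = A·L / Q

t ≈ 2.64 s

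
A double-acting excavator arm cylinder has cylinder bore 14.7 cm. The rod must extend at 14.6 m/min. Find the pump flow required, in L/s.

Cap-side area A_cap = π/4 × (14.7 cm)² = 169.7 cm^2
Q = A × v

Q ≈ 4.13 L/s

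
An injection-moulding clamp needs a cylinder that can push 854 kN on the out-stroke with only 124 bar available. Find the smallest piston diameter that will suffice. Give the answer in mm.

Extension force acts on the full piston face: F = P × (π/4)D².
D = √(4F / (πP)) = √(4 × 854 kN / (π × 124 bar))

D ≈ 296 mm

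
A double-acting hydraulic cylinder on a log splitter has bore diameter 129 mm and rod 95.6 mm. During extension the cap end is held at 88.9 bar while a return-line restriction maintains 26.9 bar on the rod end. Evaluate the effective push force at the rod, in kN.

Cap-side area A_cap = π/4 × (129 mm)² = 13070 mm^2
Rod-side annular area A_ann = π/4 × (129² − 95.6²) = 5892 mm^2
Net thrust = P_cap·A_cap − P_rod·A_ann = 116.2 kN − 15.85 kN

F ≈ 100 kN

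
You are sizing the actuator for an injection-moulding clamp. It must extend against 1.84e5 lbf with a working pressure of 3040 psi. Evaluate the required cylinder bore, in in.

D ≈ 8.78 in

Extension force acts on the full piston face: F = P × (π/4)D².
D = √(4F / (πP)) = √(4 × 1.84e5 lbf / (π × 3040 psi))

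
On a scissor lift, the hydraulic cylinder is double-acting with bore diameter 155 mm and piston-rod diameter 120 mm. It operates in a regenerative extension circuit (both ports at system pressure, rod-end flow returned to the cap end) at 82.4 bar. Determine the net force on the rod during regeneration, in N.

With equal pressure on both faces, forces on the annular region cancel; the net push is pressure × rod cross-section.
Rod cross-section A_rod = π/4 × (120 mm)² = 11310 mm^2
F = P × A_rod

F ≈ 93200 N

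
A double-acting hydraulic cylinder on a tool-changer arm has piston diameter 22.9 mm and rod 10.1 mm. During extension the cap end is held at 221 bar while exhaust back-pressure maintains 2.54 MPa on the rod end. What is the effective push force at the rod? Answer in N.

F ≈ 8260 N

Cap-side area A_cap = π/4 × (22.9 mm)² = 411.9 mm^2
Rod-side annular area A_ann = π/4 × (22.9² − 10.1²) = 331.8 mm^2
Net thrust = P_cap·A_cap − P_rod·A_ann = 9102 N − 842.7 N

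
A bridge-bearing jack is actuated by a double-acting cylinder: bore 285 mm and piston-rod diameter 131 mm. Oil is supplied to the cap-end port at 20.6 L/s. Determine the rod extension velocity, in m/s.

Cap-side area A_cap = π/4 × (285 mm)² = 63790 mm^2
v = Q / A

v ≈ 0.323 m/s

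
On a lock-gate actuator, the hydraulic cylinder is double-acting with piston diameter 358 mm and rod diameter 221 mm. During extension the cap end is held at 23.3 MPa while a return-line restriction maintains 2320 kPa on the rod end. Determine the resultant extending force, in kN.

F ≈ 2200 kN

Cap-side area A_cap = π/4 × (358 mm)² = 1.007e5 mm^2
Rod-side annular area A_ann = π/4 × (358² − 221²) = 62300 mm^2
Net thrust = P_cap·A_cap − P_rod·A_ann = 2345 kN − 144.5 kN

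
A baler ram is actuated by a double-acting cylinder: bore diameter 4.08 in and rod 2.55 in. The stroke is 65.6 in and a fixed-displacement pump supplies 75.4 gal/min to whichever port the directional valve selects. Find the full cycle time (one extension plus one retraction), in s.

Cap-side area A_cap = π/4 × (4.08 in)² = 13.07 in^2
Rod-side annular area A_ann = π/4 × (4.08² − 2.55²) = 7.967 in^2
t_ext = A_cap·L/Q = 2.954 s
t_ret = A_ann·L/Q = 1.800 s
t_cycle = t_ext + t_ret

t ≈ 4.75 s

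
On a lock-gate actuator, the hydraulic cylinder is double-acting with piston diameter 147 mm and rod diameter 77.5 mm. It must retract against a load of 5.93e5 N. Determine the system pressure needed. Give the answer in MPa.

Rod-side annular area A_ann = π/4 × (147² − 77.5²) = 12250 mm^2
Retraction: pressure acts on the annular area.
P = F / A = 5.93e5 N / A

P ≈ 48.4 MPa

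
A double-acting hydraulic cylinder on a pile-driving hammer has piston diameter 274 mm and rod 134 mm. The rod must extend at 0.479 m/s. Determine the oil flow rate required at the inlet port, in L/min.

Cap-side area A_cap = π/4 × (274 mm)² = 58960 mm^2
Q = A × v

Q ≈ 1690 L/min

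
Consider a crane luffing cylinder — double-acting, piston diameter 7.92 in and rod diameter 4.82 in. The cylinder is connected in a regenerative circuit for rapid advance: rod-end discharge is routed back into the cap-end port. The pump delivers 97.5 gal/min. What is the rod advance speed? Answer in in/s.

In regeneration the rod-end outflow joins the pump flow into the cap end, so the net volume the pump must supply per unit advance equals the rod cross-section area.
Rod cross-section A_rod = π/4 × (4.82 in)² = 18.25 in^2
v = Q_pump / A_rod

v ≈ 20.6 in/s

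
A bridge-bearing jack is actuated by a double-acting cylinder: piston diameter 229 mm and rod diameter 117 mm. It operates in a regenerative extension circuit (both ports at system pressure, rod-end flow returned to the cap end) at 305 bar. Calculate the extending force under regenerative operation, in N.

F ≈ 3.28e5 N

With equal pressure on both faces, forces on the annular region cancel; the net push is pressure × rod cross-section.
Rod cross-section A_rod = π/4 × (117 mm)² = 10750 mm^2
F = P × A_rod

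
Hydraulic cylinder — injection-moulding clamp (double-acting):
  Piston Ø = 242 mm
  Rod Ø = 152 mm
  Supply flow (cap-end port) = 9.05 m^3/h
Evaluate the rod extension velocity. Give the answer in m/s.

v ≈ 0.0547 m/s

Cap-side area A_cap = π/4 × (242 mm)² = 46000 mm^2
v = Q / A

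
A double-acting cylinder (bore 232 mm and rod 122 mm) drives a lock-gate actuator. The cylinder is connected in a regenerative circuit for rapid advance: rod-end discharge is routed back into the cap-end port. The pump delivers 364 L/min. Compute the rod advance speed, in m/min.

In regeneration the rod-end outflow joins the pump flow into the cap end, so the net volume the pump must supply per unit advance equals the rod cross-section area.
Rod cross-section A_rod = π/4 × (122 mm)² = 11690 mm^2
v = Q_pump / A_rod

v ≈ 31.1 m/min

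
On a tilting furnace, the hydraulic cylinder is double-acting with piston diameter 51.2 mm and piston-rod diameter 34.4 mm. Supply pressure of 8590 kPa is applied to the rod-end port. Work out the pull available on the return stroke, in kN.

F ≈ 9.70 kN

Rod-side annular area A_ann = π/4 × (51.2² − 34.4²) = 1129 mm^2
On retraction the pressure acts on the annular area (bore minus rod).
F = P × A_ann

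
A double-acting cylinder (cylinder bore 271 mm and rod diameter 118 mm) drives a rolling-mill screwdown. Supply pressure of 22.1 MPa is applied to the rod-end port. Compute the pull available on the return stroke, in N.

Rod-side annular area A_ann = π/4 × (271² − 118²) = 46740 mm^2
On retraction the pressure acts on the annular area (bore minus rod).
F = P × A_ann

F ≈ 1.03e6 N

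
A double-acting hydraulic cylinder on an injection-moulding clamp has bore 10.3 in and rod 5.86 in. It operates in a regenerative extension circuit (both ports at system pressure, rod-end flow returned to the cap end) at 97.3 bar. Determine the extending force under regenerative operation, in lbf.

F ≈ 38100 lbf

With equal pressure on both faces, forces on the annular region cancel; the net push is pressure × rod cross-section.
Rod cross-section A_rod = π/4 × (5.86 in)² = 26.97 in^2
F = P × A_rod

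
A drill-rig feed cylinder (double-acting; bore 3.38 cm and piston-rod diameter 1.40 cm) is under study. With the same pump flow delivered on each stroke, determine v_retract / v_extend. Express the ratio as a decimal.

Cap-side area A_cap = π/4 × (3.38 cm)² = 8.973 cm^2
Rod-side annular area A_ann = π/4 × (3.38² − 1.40²) = 7.433 cm^2
For equal Q, v ∝ 1/A, so v_ret/v_ext = A_cap/A_ann.

v_ret/v_ext ≈ 1.21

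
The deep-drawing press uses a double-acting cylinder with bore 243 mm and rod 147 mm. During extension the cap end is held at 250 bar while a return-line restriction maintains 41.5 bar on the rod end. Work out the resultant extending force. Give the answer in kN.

F ≈ 1040 kN

Cap-side area A_cap = π/4 × (243 mm)² = 46380 mm^2
Rod-side annular area A_ann = π/4 × (243² − 147²) = 29410 mm^2
Net thrust = P_cap·A_cap − P_rod·A_ann = 1159 kN − 122.0 kN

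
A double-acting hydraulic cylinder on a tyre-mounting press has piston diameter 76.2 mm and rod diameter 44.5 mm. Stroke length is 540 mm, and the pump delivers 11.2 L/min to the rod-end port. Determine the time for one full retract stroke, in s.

Rod-side annular area A_ann = π/4 × (76.2² − 44.5²) = 3005 mm^2
Swept volume V = A × L; t = V / Q = A·L / Q

t ≈ 8.69 s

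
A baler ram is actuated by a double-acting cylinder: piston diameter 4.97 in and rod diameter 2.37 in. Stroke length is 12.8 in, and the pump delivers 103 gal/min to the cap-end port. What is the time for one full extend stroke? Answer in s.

t ≈ 0.626 s

Cap-side area A_cap = π/4 × (4.97 in)² = 19.40 in^2
Swept volume V = A × L; t = V / Q = A·L / Q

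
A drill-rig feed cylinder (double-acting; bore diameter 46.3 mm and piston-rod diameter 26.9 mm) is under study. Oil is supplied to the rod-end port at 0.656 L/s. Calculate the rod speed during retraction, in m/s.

Rod-side annular area A_ann = π/4 × (46.3² − 26.9²) = 1115 mm^2
Flow into the rod-end port fills the annular volume.
v = Q / A

v ≈ 0.588 m/s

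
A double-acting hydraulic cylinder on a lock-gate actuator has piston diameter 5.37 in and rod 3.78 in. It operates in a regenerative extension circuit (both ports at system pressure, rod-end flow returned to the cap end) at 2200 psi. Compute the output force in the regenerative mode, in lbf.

With equal pressure on both faces, forces on the annular region cancel; the net push is pressure × rod cross-section.
Rod cross-section A_rod = π/4 × (3.78 in)² = 11.22 in^2
F = P × A_rod

F ≈ 24700 lbf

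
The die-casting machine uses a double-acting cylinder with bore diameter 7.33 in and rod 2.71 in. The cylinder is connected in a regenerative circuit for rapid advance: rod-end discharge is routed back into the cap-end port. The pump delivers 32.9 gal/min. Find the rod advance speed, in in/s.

In regeneration the rod-end outflow joins the pump flow into the cap end, so the net volume the pump must supply per unit advance equals the rod cross-section area.
Rod cross-section A_rod = π/4 × (2.71 in)² = 5.768 in^2
v = Q_pump / A_rod

v ≈ 22.0 in/s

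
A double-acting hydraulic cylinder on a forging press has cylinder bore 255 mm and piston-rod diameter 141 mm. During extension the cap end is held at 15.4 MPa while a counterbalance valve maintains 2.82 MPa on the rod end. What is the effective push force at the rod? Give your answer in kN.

Cap-side area A_cap = π/4 × (255 mm)² = 51070 mm^2
Rod-side annular area A_ann = π/4 × (255² − 141²) = 35460 mm^2
Net thrust = P_cap·A_cap − P_rod·A_ann = 786.5 kN − 99.99 kN

F ≈ 686 kN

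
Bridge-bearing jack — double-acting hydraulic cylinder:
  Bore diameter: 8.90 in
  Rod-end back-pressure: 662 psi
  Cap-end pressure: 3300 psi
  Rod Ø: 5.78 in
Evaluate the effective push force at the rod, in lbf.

Cap-side area A_cap = π/4 × (8.90 in)² = 62.21 in^2
Rod-side annular area A_ann = π/4 × (8.90² − 5.78²) = 35.97 in^2
Net thrust = P_cap·A_cap − P_rod·A_ann = 2.053e5 lbf − 23810 lbf

F ≈ 1.81e5 lbf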